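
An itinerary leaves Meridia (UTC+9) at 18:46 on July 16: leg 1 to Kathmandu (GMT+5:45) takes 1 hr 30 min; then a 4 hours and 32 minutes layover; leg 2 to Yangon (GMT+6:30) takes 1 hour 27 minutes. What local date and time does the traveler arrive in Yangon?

23:45 on July 16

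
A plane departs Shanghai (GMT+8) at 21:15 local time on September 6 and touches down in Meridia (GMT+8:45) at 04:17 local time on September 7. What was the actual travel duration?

6 hours 17 minutes

Departure in UTC: 21:15 − 8:00 = 13:15 on Sep 6.
Arrival in UTC: 04:17 − 8:45 = 19:32 on Sep 6.
Elapsed = 19:32 − 13:15 = 6 hours 17 minutes.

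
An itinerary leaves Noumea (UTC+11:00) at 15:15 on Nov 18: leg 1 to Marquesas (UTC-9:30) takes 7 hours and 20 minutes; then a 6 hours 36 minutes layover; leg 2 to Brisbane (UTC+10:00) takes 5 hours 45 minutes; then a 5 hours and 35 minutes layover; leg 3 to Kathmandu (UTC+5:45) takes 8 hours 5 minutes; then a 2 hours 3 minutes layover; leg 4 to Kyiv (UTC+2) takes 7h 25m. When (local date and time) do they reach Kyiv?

Convert departure to UTC: 15:15 − 11:00 = 04:15 UTC on Nov 18.
Add 7 hours and 20 minutes leg 1 → 11:35 UTC.
Add 6 hours and 36 minutes layover in Marquesas → 18:11 UTC.
Add 5 hours and 45 minutes leg 2 → 23:56 UTC.
Add 5 hours 35 minutes layover in Brisbane → 05:31 UTC (Nov 19).
Add 8 hours 5 minutes leg 3 → 13:36 UTC.
Add 2 hours 3 minutes layover in Kathmandu → 15:39 UTC.
Add 7 hours and 25 minutes leg 4 → 23:04 UTC.
Kyiv is UTC+2:00, so local arrival = 23:04 + 2:00 = 01:04 on Nov 20.

01:04 on November 20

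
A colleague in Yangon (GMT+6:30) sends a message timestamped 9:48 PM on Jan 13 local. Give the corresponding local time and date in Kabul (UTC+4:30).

7:48 PM on January 13

In UTC: 9:48 PM − 6:30 = 3:18 PM on Jan 13.
Kabul is UTC+4:30: 3:18 PM + 4:30 = 7:48 PM on Jan 13.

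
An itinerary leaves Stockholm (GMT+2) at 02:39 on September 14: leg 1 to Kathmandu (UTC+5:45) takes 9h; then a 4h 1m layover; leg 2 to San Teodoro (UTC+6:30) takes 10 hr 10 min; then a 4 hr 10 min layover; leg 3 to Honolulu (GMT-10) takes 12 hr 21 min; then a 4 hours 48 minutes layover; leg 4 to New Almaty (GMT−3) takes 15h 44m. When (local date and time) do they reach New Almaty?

09:53 on September 16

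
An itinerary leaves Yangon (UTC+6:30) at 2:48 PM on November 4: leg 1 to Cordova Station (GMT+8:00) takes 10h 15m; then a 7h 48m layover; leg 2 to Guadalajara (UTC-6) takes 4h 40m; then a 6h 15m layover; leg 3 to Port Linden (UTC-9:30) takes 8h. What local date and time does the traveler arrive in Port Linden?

11:46 AM on November 5

Convert departure to UTC: 2:48 PM − 6:30 = 8:18 AM UTC on Nov 4.
Add 10 hours and 15 minutes leg 1 → 6:33 PM UTC.
Add 7 hours and 48 minutes layover in Cordova Station → 2:21 AM UTC (Nov 5).
Add 4 hours and 40 minutes leg 2 → 7:01 AM UTC.
Add 6 hours and 15 minutes layover in Guadalajara → 1:16 PM UTC.
Add 8 hours leg 3 → 9:16 PM UTC.
Port Linden is UTC−9:30, so local arrival = 9:16 PM − 9:30 = 11:46 AM on Nov 5.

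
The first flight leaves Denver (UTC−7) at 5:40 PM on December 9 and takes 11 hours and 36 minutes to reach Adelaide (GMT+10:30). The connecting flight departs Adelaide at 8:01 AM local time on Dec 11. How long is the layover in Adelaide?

Convert departure to UTC: 5:40 PM + 7:00 = 12:40 AM UTC on Dec 10.
Add 11 hours 36 minutes flight time → 12:16 PM UTC.
Adelaide is UTC+10:30, so local arrival = 12:16 PM + 10:30 = 10:46 PM on Dec 10.
Layover = 8:01 AM − 10:46 PM (+1 day) = 9 hours 15 minutes.

9 hours 15 minutes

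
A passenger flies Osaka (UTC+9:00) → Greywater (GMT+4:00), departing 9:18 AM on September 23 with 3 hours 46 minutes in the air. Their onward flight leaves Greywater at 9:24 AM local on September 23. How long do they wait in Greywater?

1 hour 20 minutes

Convert departure to UTC: 9:18 AM − 9:00 = 12:18 AM UTC on Sep 23.
Add 3 hours 46 minutes flight time → 4:04 AM UTC.
Greywater is UTC+4:00, so local arrival = 4:04 AM + 4:00 = 8:04 AM on Sep 23.
Layover = 9:24 AM − 8:04 AM = 1 hour 20 minutes.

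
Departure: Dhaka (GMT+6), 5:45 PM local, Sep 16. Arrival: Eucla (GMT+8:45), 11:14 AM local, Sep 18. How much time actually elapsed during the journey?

Departure in UTC: 5:45 PM − 6:00 = 11:45 AM on Sep 16.
Arrival in UTC: 11:14 AM − 8:45 = 2:29 AM on Sep 18.
Elapsed = 2:29 AM − 11:45 AM (+2 days) = 38 hours 44 minutes.

38 hours 44 minutes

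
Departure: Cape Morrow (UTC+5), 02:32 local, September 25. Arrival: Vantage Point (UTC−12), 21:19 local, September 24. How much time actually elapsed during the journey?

Departure in UTC: 02:32 − 5:00 = 21:32 on Sep 24.
Arrival in UTC: 21:19 + 12:00 = 09:19 on Sep 25.
Elapsed = 09:19 − 21:32 (+1 day) = 11 hours 47 minutes.

11 hours 47 minutes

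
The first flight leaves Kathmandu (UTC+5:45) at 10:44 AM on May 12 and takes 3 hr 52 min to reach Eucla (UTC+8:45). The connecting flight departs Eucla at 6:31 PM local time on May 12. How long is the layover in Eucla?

55 minutes

Convert departure to UTC: 10:44 AM − 5:45 = 4:59 AM UTC on May 12.
Add 3 hours and 52 minutes flight time → 8:51 AM UTC.
Eucla is UTC+8:45, so local arrival = 8:51 AM + 8:45 = 5:36 PM on May 12.
Layover = 6:31 PM − 5:36 PM = 55 minutes.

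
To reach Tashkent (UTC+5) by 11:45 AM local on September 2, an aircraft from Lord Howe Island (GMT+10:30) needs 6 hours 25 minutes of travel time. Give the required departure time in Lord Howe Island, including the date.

Target arrival in UTC: 11:45 AM − 5:00 = 6:45 AM on Sep 2.
Subtract 6 hours 25 minutes → departure 12:20 AM UTC on Sep 2.
Lord Howe Island is UTC+10:30: 12:20 AM + 10:30 = 10:50 AM on Sep 2.

10:50 AM on September 2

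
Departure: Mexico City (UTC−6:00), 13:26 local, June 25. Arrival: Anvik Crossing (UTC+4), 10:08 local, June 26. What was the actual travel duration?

10 hours 42 minutes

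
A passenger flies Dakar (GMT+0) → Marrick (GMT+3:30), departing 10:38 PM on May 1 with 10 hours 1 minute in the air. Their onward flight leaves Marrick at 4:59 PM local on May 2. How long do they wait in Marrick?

Dakar is at UTC+0, so departure is already 10:38 PM UTC on May 1.
Add 10 hours and 1 minute flight time → 8:39 AM UTC (May 2).
Marrick is UTC+3:30, so local arrival = 8:39 AM + 3:30 = 12:09 PM on May 2.
Layover = 4:59 PM − 12:09 PM = 4 hours 50 minutes.

4 hours 50 minutes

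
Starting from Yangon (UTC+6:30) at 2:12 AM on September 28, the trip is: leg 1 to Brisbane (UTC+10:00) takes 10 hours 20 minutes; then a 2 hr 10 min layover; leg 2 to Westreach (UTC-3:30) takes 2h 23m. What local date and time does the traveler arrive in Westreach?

Convert departure to UTC: 2:12 AM − 6:30 = 7:42 PM UTC on Sep 27.
Add 10 hours 20 minutes leg 1 → 6:02 AM UTC (Sep 28).
Add 2 hours 10 minutes layover in Brisbane → 8:12 AM UTC.
Add 2 hours 23 minutes leg 2 → 10:35 AM UTC.
Westreach is UTC−3:30, so local arrival = 10:35 AM − 3:30 = 7:05 AM on Sep 28.

7:05 AM on September 28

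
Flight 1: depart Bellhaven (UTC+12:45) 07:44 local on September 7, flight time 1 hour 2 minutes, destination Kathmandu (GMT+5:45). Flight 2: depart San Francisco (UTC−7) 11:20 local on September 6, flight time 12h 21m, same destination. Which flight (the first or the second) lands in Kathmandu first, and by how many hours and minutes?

the first, by 10 hours 40 minutes

Flight 1 in UTC: 07:44 − 12:45 = 18:59 on Sep 6.
+1 hour and 2 minutes → arrive 20:01 UTC on Sep 6.
Flight 2 in UTC: 11:20 + 7:00 = 18:20 on Sep 6.
+12 hours 21 minutes → arrive 06:41 UTC on Sep 7.
Flight 1 lands earlier by 10 hours 40 minutes.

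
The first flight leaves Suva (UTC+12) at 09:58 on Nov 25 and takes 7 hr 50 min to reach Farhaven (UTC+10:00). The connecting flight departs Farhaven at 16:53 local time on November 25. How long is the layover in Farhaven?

1 hour 5 minutes

Convert departure to UTC: 09:58 − 12:00 = 21:58 UTC on Nov 24.
Add 7 hours and 50 minutes flight time → 05:48 UTC (Nov 25).
Farhaven is UTC+10:00, so local arrival = 05:48 + 10:00 = 15:48 on Nov 25.
Layover = 16:53 − 15:48 = 1 hour 5 minutes.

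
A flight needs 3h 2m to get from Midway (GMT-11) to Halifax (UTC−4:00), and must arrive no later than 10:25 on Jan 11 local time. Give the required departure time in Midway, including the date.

Target arrival in UTC: 10:25 + 4:00 = 14:25 on Jan 11.
Subtract 3 hours 2 minutes → departure 11:23 UTC on Jan 11.
Midway is UTC−11:00: 11:23 − 11:00 = 00:23 on Jan 11.

00:23 on Jan 11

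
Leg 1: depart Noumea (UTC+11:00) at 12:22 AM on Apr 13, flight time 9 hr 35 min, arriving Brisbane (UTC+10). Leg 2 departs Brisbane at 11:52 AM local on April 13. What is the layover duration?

2 hours 55 minutes

Convert departure to UTC: 12:22 AM − 11:00 = 1:22 PM UTC on Apr 12.
Add 9 hours and 35 minutes flight time → 10:57 PM UTC.
Brisbane is UTC+10:00, so local arrival = 10:57 PM + 10:00 = 8:57 AM on Apr 13.
Layover = 11:52 AM − 8:57 AM = 2 hours 55 minutes.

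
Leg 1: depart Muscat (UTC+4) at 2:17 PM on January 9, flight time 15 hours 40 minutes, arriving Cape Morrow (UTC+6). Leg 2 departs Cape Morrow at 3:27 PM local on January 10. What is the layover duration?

Convert departure to UTC: 2:17 PM − 4:00 = 10:17 AM UTC on Jan 9.
Add 15 hours and 40 minutes flight time → 1:57 AM UTC (Jan 10).
Cape Morrow is UTC+6:00, so local arrival = 1:57 AM + 6:00 = 7:57 AM on Jan 10.
Layover = 3:27 PM − 7:57 AM = 7 hours 30 minutes.

7 hours 30 minutes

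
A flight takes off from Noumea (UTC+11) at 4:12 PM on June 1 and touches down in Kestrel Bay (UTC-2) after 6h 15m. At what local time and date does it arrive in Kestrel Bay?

9:27 AM on Jun 1

Convert departure to UTC: 4:12 PM − 11:00 = 5:12 AM UTC on Jun 1.
Add 6 hours 15 minutes travel time → 11:27 AM UTC.
Kestrel Bay is UTC−2:00, so local arrival = 11:27 AM − 2:00 = 9:27 AM on Jun 1.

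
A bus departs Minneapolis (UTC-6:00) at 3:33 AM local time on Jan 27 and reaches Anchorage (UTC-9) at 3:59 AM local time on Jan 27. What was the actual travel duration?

3 hours 26 minutes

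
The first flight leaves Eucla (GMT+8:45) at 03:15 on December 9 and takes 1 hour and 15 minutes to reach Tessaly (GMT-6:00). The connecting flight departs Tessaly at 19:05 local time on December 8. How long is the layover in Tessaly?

Convert departure to UTC: 03:15 − 8:45 = 18:30 UTC on Dec 8.
Add 1 hour and 15 minutes flight time → 19:45 UTC.
Tessaly is UTC−6:00, so local arrival = 19:45 − 6:00 = 13:45 on Dec 8.
Layover = 19:05 − 13:45 = 5 hours 20 minutes.

5 hours 20 minutes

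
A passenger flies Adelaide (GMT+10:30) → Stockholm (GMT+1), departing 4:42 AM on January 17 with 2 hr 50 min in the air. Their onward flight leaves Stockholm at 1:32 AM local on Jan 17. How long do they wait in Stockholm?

3 hours 30 minutes

Convert departure to UTC: 4:42 AM − 10:30 = 6:12 PM UTC on Jan 16.
Add 2 hours 50 minutes flight time → 9:02 PM UTC.
Stockholm is UTC+1:00, so local arrival = 9:02 PM + 1:00 = 10:02 PM on Jan 16.
Layover = 1:32 AM − 10:02 PM (+1 day) = 3 hours 30 minutes.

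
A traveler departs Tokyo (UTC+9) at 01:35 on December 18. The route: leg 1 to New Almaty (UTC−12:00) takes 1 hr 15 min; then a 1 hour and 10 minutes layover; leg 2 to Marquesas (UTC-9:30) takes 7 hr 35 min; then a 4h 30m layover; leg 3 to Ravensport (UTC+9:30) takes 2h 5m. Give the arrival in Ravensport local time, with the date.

18:40 on December 18

Convert departure to UTC: 01:35 − 9:00 = 16:35 UTC on Dec 17.
Add 1 hour and 15 minutes leg 1 → 17:50 UTC.
Add 1 hour and 10 minutes layover in New Almaty → 19:00 UTC.
Add 7 hours and 35 minutes leg 2 → 02:35 UTC (Dec 18).
Add 4 hours and 30 minutes layover in Marquesas → 07:05 UTC.
Add 2 hours and 5 minutes leg 3 → 09:10 UTC.
Ravensport is UTC+9:30, so local arrival = 09:10 + 9:30 = 18:40 on Dec 18.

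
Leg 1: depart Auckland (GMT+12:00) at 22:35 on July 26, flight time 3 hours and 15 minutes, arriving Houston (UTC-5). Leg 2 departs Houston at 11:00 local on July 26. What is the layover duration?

2 hours 10 minutes

Convert departure to UTC: 22:35 − 12:00 = 10:35 UTC on Jul 26.
Add 3 hours and 15 minutes flight time → 13:50 UTC.
Houston is UTC−5:00, so local arrival = 13:50 − 5:00 = 08:50 on Jul 26.
Layover = 11:00 − 08:50 = 2 hours 10 minutes.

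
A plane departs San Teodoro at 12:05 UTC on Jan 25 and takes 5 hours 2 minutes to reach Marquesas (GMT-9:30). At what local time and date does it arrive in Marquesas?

07:37 on January 25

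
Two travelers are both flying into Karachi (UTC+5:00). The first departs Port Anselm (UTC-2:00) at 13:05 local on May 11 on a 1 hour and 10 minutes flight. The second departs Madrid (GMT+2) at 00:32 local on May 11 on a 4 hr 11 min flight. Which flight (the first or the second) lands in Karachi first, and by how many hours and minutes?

the second, by 13 hours 32 minutes

Flight 1 in UTC: 13:05 + 2:00 = 15:05 on May 11.
+1 hour and 10 minutes → arrive 16:15 UTC on May 11.
Flight 2 in UTC: 00:32 − 2:00 = 22:32 on May 10.
+4 hours and 11 minutes → arrive 02:43 UTC on May 11.
Flight 2 lands earlier by 13 hours 32 minutes.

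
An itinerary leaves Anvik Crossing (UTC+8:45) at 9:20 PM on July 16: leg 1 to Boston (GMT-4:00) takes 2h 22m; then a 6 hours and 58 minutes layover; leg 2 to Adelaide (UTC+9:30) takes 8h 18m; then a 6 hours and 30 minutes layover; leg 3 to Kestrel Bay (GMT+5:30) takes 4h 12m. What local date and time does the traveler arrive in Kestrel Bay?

10:25 PM on July 17

Convert departure to UTC: 9:20 PM − 8:45 = 12:35 PM UTC on Jul 16.
Add 2 hours 22 minutes leg 1 → 2:57 PM UTC.
Add 6 hours 58 minutes layover in Boston → 9:55 PM UTC.
Add 8 hours and 18 minutes leg 2 → 6:13 AM UTC (Jul 17).
Add 6 hours 30 minutes layover in Adelaide → 12:43 PM UTC.
Add 4 hours and 12 minutes leg 3 → 4:55 PM UTC.
Kestrel Bay is UTC+5:30, so local arrival = 4:55 PM + 5:30 = 10:25 PM on Jul 17.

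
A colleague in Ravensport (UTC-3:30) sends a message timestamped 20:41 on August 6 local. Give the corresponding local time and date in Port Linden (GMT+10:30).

10:41 on August 7

In UTC: 20:41 + 3:30 = 00:11 on Aug 7.
Port Linden is UTC+10:30: 00:11 + 10:30 = 10:41 on Aug 7.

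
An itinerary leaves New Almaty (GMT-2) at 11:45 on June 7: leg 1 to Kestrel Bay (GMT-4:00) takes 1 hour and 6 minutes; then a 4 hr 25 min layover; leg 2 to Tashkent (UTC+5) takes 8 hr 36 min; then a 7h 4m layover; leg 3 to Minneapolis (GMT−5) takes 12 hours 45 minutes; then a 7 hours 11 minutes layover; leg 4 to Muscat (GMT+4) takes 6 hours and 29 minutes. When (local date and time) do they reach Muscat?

Convert departure to UTC: 11:45 + 2:00 = 13:45 UTC on Jun 7.
Add 1 hour and 6 minutes leg 1 → 14:51 UTC.
Add 4 hours and 25 minutes layover in Kestrel Bay → 19:16 UTC.
Add 8 hours and 36 minutes leg 2 → 03:52 UTC (Jun 8).
Add 7 hours and 4 minutes layover in Tashkent → 10:56 UTC.
Add 12 hours 45 minutes leg 3 → 23:41 UTC.
Add 7 hours 11 minutes layover in Minneapolis → 06:52 UTC (Jun 9).
Add 6 hours and 29 minutes leg 4 → 13:21 UTC.
Muscat is UTC+4:00, so local arrival = 13:21 + 4:00 = 17:21 on Jun 9.

17:21 on June 9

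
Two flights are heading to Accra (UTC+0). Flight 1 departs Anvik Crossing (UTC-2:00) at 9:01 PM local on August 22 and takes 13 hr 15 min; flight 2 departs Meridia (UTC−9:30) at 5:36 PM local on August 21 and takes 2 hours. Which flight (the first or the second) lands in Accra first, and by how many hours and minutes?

the second, by 31 hours 10 minutes

Flight 1 in UTC: 9:01 PM + 2:00 = 11:01 PM on Aug 22.
+13 hours and 15 minutes → arrive 12:16 PM UTC on Aug 23.
Flight 2 in UTC: 5:36 PM + 9:30 = 3:06 AM on Aug 22.
+2 hours → arrive 5:06 AM UTC on Aug 22.
Flight 2 lands earlier by 31 hours 10 minutes.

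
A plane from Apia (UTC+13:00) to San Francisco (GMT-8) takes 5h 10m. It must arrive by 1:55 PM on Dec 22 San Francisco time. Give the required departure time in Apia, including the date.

Target arrival in UTC: 1:55 PM + 8:00 = 9:55 PM on Dec 22.
Subtract 5 hours 10 minutes → departure 4:45 PM UTC on Dec 22.
Apia is UTC+13:00: 4:45 PM + 13:00 = 5:45 AM on Dec 23.

5:45 AM on Dec 23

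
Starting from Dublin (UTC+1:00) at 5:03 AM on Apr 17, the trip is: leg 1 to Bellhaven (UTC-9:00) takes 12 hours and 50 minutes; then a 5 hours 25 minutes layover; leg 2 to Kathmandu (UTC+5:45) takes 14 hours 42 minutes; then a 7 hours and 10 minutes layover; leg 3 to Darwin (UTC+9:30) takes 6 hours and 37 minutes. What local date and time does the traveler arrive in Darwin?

Convert departure to UTC: 5:03 AM − 1:00 = 4:03 AM UTC on Apr 17.
Add 12 hours 50 minutes leg 1 → 4:53 PM UTC.
Add 5 hours 25 minutes layover in Bellhaven → 10:18 PM UTC.
Add 14 hours 42 minutes leg 2 → 1:00 PM UTC (Apr 18).
Add 7 hours and 10 minutes layover in Kathmandu → 8:10 PM UTC.
Add 6 hours and 37 minutes leg 3 → 2:47 AM UTC (Apr 19).
Darwin is UTC+9:30, so local arrival = 2:47 AM + 9:30 = 12:17 PM on Apr 19.

12:17 PM on April 19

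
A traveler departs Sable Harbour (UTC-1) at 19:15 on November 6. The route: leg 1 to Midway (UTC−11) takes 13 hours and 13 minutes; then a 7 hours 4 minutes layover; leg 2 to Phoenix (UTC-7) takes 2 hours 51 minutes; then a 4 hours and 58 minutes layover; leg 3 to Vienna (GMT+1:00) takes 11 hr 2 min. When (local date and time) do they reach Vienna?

Convert departure to UTC: 19:15 + 1:00 = 20:15 UTC on Nov 6.
Add 13 hours 13 minutes leg 1 → 09:28 UTC (Nov 7).
Add 7 hours 4 minutes layover in Midway → 16:32 UTC.
Add 2 hours and 51 minutes leg 2 → 19:23 UTC.
Add 4 hours 58 minutes layover in Phoenix → 00:21 UTC (Nov 8).
Add 11 hours and 2 minutes leg 3 → 11:23 UTC.
Vienna is UTC+1:00, so local arrival = 11:23 + 1:00 = 12:23 on Nov 8.

12:23 on November 8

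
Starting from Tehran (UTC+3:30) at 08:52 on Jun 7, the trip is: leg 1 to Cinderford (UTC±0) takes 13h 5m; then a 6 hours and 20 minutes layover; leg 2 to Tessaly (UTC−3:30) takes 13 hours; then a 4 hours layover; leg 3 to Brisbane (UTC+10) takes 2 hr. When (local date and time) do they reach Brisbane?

Convert departure to UTC: 08:52 − 3:30 = 05:22 UTC on Jun 7.
Add 13 hours and 5 minutes leg 1 → 18:27 UTC.
Add 6 hours and 20 minutes layover in Cinderford → 00:47 UTC (Jun 8).
Add 13 hours leg 2 → 13:47 UTC.
Add 4 hours layover in Tessaly → 17:47 UTC.
Add 2 hours leg 3 → 19:47 UTC.
Brisbane is UTC+10:00, so local arrival = 19:47 + 10:00 = 05:47 on Jun 9.

05:47 on June 9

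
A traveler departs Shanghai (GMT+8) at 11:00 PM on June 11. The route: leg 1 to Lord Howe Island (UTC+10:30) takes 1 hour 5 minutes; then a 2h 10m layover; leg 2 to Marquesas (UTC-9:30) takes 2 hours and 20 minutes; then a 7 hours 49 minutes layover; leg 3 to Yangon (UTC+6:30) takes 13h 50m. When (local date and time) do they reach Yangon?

12:44 AM on June 13

Convert departure to UTC: 11:00 PM − 8:00 = 3:00 PM UTC on Jun 11.
Add 1 hour 5 minutes leg 1 → 4:05 PM UTC.
Add 2 hours 10 minutes layover in Lord Howe Island → 6:15 PM UTC.
Add 2 hours and 20 minutes leg 2 → 8:35 PM UTC.
Add 7 hours 49 minutes layover in Marquesas → 4:24 AM UTC (Jun 12).
Add 13 hours and 50 minutes leg 3 → 6:14 PM UTC.
Yangon is UTC+6:30, so local arrival = 6:14 PM + 6:30 = 12:44 AM on Jun 13.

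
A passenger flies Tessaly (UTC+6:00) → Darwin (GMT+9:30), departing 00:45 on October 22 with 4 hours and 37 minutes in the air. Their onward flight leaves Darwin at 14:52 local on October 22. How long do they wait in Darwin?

Convert departure to UTC: 00:45 − 6:00 = 18:45 UTC on Oct 21.
Add 4 hours 37 minutes flight time → 23:22 UTC.
Darwin is UTC+9:30, so local arrival = 23:22 + 9:30 = 08:52 on Oct 22.
Layover = 14:52 − 08:52 = 6 hours.

6 hours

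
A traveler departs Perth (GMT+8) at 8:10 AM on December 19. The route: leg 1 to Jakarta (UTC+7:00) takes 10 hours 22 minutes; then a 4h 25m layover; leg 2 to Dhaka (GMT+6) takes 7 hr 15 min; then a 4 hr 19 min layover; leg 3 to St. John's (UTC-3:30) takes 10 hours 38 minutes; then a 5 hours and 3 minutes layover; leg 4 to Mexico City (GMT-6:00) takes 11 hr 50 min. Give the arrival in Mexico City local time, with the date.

12:02 AM on Dec 21

Convert departure to UTC: 8:10 AM − 8:00 = 12:10 AM UTC on Dec 19.
Add 10 hours 22 minutes leg 1 → 10:32 AM UTC.
Add 4 hours 25 minutes layover in Jakarta → 2:57 PM UTC.
Add 7 hours 15 minutes leg 2 → 10:12 PM UTC.
Add 4 hours 19 minutes layover in Dhaka → 2:31 AM UTC (Dec 20).
Add 10 hours 38 minutes leg 3 → 1:09 PM UTC.
Add 5 hours 3 minutes layover in St. John's → 6:12 PM UTC.
Add 11 hours 50 minutes leg 4 → 6:02 AM UTC (Dec 21).
Mexico City is UTC−6:00, so local arrival = 6:02 AM − 6:00 = 12:02 AM on Dec 21.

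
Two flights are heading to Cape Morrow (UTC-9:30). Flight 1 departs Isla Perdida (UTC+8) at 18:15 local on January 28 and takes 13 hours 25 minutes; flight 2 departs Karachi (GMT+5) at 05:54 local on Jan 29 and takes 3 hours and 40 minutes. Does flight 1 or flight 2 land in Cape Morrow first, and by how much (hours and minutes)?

Flight 1 in UTC: 18:15 − 8:00 = 10:15 on Jan 28.
+13 hours and 25 minutes → arrive 23:40 UTC on Jan 28.
Flight 2 in UTC: 05:54 − 5:00 = 00:54 on Jan 29.
+3 hours and 40 minutes → arrive 04:34 UTC on Jan 29.
Flight 1 lands earlier by 4 hours 54 minutes.

the first, by 4 hours 54 minutes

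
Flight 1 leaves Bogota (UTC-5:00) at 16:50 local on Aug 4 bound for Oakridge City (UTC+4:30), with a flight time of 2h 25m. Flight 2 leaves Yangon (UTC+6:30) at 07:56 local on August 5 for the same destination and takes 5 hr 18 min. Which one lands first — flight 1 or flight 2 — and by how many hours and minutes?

the first, by 6 hours 29 minutes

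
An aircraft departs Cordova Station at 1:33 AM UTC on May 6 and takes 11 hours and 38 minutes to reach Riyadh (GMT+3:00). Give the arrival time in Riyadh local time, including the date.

4:11 PM on May 6

Departure is given in UTC: 1:33 AM on May 6.
Add 11 hours and 38 minutes → 1:11 PM UTC.
Riyadh is UTC+3:00: 1:11 PM + 3:00 = 4:11 PM on May 6.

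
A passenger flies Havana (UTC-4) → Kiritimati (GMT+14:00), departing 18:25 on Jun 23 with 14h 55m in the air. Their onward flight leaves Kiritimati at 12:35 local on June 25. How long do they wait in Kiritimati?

Convert departure to UTC: 18:25 + 4:00 = 22:25 UTC on Jun 23.
Add 14 hours and 55 minutes flight time → 13:20 UTC (Jun 24).
Kiritimati is UTC+14:00, so local arrival = 13:20 + 14:00 = 03:20 on Jun 25.
Layover = 12:35 − 03:20 = 9 hours 15 minutes.

9 hours 15 minutes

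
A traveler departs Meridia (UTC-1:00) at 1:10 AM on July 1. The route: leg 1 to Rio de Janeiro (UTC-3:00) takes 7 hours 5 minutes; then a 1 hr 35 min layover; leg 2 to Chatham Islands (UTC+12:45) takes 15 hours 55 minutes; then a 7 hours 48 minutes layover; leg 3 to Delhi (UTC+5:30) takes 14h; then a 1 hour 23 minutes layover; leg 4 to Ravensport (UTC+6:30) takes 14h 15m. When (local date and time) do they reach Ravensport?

10:41 PM on July 3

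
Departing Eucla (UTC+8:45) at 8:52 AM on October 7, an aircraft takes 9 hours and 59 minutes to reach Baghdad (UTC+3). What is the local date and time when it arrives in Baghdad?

1:06 PM on October 7

Convert departure to UTC: 8:52 AM − 8:45 = 12:07 AM UTC on Oct 7.
Add 9 hours 59 minutes travel time → 10:06 AM UTC.
Baghdad is UTC+3:00, so local arrival = 10:06 AM + 3:00 = 1:06 PM on Oct 7.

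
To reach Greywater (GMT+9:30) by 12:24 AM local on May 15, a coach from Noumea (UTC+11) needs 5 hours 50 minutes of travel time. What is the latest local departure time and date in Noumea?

Target arrival in UTC: 12:24 AM − 9:30 = 2:54 PM on May 14.
Subtract 5 hours and 50 minutes → departure 9:04 AM UTC on May 14.
Noumea is UTC+11:00: 9:04 AM + 11:00 = 8:04 PM on May 14.

8:04 PM on May 14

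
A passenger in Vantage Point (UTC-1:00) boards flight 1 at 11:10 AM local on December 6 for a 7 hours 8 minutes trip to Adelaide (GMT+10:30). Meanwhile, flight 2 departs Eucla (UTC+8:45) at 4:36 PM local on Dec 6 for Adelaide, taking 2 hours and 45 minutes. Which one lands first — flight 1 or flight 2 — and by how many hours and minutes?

the second, by 8 hours 42 minutes

Flight 1 in UTC: 11:10 AM + 1:00 = 12:10 PM on Dec 6.
+7 hours 8 minutes → arrive 7:18 PM UTC on Dec 6.
Flight 2 in UTC: 4:36 PM − 8:45 = 7:51 AM on Dec 6.
+2 hours 45 minutes → arrive 10:36 AM UTC on Dec 6.
Flight 2 lands earlier by 8 hours 42 minutes.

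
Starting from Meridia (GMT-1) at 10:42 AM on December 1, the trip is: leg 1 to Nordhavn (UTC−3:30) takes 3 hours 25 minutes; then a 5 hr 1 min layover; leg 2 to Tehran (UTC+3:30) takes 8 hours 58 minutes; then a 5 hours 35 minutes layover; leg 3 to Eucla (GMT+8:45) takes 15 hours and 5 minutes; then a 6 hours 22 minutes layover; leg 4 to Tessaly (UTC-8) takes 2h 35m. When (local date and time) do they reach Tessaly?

Convert departure to UTC: 10:42 AM + 1:00 = 11:42 AM UTC on Dec 1.
Add 3 hours and 25 minutes leg 1 → 3:07 PM UTC.
Add 5 hours 1 minute layover in Nordhavn → 8:08 PM UTC.
Add 8 hours and 58 minutes leg 2 → 5:06 AM UTC (Dec 2).
Add 5 hours and 35 minutes layover in Tehran → 10:41 AM UTC.
Add 15 hours 5 minutes leg 3 → 1:46 AM UTC (Dec 3).
Add 6 hours and 22 minutes layover in Eucla → 8:08 AM UTC.
Add 2 hours and 35 minutes leg 4 → 10:43 AM UTC.
Tessaly is UTC−8:00, so local arrival = 10:43 AM − 8:00 = 2:43 AM on Dec 3.

2:43 AM on Dec 3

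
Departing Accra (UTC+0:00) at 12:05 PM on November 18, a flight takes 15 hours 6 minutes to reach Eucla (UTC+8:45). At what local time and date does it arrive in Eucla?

Eucla is 8:45 ahead of Accra.
After 15 hours and 6 minutes it is 3:11 AM (Nov 19) in Accra.
Shift by the zone difference: 3:11 AM + 8:45 = 11:56 AM on Nov 19 in Eucla.

11:56 AM on November 19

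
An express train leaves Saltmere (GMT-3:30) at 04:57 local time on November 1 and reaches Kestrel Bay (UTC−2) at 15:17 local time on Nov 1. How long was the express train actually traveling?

8 hours 50 minutes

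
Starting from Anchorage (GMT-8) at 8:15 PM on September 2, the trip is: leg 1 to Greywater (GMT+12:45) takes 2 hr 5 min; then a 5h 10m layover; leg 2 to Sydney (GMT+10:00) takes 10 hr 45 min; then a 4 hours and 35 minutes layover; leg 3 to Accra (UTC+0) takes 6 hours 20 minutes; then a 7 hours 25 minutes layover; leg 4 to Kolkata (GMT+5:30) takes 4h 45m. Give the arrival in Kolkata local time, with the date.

Convert departure to UTC: 8:15 PM + 8:00 = 4:15 AM UTC on Sep 3.
Add 2 hours 5 minutes leg 1 → 6:20 AM UTC.
Add 5 hours 10 minutes layover in Greywater → 11:30 AM UTC.
Add 10 hours and 45 minutes leg 2 → 10:15 PM UTC.
Add 4 hours and 35 minutes layover in Sydney → 2:50 AM UTC (Sep 4).
Add 6 hours 20 minutes leg 3 → 9:10 AM UTC.
Add 7 hours 25 minutes layover in Accra → 4:35 PM UTC.
Add 4 hours and 45 minutes leg 4 → 9:20 PM UTC.
Kolkata is UTC+5:30, so local arrival = 9:20 PM + 5:30 = 2:50 AM on Sep 5.

2:50 AM on September 5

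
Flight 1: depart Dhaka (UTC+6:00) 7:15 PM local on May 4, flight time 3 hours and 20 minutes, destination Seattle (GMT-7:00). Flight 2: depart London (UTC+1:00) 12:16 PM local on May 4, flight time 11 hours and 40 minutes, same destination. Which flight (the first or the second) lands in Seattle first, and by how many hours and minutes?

the first, by 6 hours 21 minutes

Flight 1 in UTC: 7:15 PM − 6:00 = 1:15 PM on May 4.
+3 hours 20 minutes → arrive 4:35 PM UTC on May 4.
Flight 2 in UTC: 12:16 PM − 1:00 = 11:16 AM on May 4.
+11 hours 40 minutes → arrive 10:56 PM UTC on May 4.
Flight 1 lands earlier by 6 hours 21 minutes.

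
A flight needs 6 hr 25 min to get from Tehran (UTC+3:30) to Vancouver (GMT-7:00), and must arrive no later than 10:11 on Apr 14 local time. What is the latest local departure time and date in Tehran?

14:16 on April 14

Target arrival in UTC: 10:11 + 7:00 = 17:11 on Apr 14.
Subtract 6 hours and 25 minutes → departure 10:46 UTC on Apr 14.
Tehran is UTC+3:30: 10:46 + 3:30 = 14:16 on Apr 14.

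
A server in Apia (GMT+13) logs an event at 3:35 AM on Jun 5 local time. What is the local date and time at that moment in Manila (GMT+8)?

Manila is 5:00 behind Apia.
Shift by the zone difference: 3:35 AM − 5:00 = 10:35 PM on Jun 4 in Manila.

10:35 PM on June 4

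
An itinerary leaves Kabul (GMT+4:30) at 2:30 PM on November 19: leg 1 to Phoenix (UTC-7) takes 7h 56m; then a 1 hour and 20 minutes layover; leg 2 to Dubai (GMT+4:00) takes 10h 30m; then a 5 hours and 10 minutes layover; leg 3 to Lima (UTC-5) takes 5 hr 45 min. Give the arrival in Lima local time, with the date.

Convert departure to UTC: 2:30 PM − 4:30 = 10:00 AM UTC on Nov 19.
Add 7 hours 56 minutes leg 1 → 5:56 PM UTC.
Add 1 hour 20 minutes layover in Phoenix → 7:16 PM UTC.
Add 10 hours 30 minutes leg 2 → 5:46 AM UTC (Nov 20).
Add 5 hours 10 minutes layover in Dubai → 10:56 AM UTC.
Add 5 hours 45 minutes leg 3 → 4:41 PM UTC.
Lima is UTC−5:00, so local arrival = 4:41 PM − 5:00 = 11:41 AM on Nov 20.

11:41 AM on November 20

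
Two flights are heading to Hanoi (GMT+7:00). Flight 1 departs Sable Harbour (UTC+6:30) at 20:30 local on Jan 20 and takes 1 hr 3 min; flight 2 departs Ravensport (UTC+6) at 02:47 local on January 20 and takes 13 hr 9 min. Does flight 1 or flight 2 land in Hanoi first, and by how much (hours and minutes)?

the second, by 5 hours 7 minutes

Flight 1 in UTC: 20:30 − 6:30 = 14:00 on Jan 20.
+1 hour and 3 minutes → arrive 15:03 UTC on Jan 20.
Flight 2 in UTC: 02:47 − 6:00 = 20:47 on Jan 19.
+13 hours and 9 minutes → arrive 09:56 UTC on Jan 20.
Flight 2 lands earlier by 5 hours 7 minutes.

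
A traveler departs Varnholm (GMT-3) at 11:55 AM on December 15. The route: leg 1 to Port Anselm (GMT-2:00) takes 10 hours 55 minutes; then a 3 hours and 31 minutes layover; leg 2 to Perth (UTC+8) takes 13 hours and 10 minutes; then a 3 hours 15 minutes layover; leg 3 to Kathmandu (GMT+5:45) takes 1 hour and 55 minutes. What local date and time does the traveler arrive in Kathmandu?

Convert departure to UTC: 11:55 AM + 3:00 = 2:55 PM UTC on Dec 15.
Add 10 hours and 55 minutes leg 1 → 1:50 AM UTC (Dec 16).
Add 3 hours and 31 minutes layover in Port Anselm → 5:21 AM UTC.
Add 13 hours 10 minutes leg 2 → 6:31 PM UTC.
Add 3 hours and 15 minutes layover in Perth → 9:46 PM UTC.
Add 1 hour 55 minutes leg 3 → 11:41 PM UTC.
Kathmandu is UTC+5:45, so local arrival = 11:41 PM + 5:45 = 5:26 AM on Dec 17.

5:26 AM on December 17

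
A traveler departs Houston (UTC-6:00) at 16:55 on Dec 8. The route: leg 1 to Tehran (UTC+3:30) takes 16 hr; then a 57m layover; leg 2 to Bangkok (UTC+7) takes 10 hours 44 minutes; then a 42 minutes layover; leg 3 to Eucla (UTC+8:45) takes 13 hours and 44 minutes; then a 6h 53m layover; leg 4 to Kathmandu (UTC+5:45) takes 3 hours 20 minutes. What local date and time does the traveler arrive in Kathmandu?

Convert departure to UTC: 16:55 + 6:00 = 22:55 UTC on Dec 8.
Add 16 hours leg 1 → 14:55 UTC (Dec 9).
Add 57 minutes layover in Tehran → 15:52 UTC.
Add 10 hours and 44 minutes leg 2 → 02:36 UTC (Dec 10).
Add 42 minutes layover in Bangkok → 03:18 UTC.
Add 13 hours and 44 minutes leg 3 → 17:02 UTC.
Add 6 hours 53 minutes layover in Eucla → 23:55 UTC.
Add 3 hours 20 minutes leg 4 → 03:15 UTC (Dec 11).
Kathmandu is UTC+5:45, so local arrival = 03:15 + 5:45 = 09:00 on Dec 11.

09:00 on Dec 11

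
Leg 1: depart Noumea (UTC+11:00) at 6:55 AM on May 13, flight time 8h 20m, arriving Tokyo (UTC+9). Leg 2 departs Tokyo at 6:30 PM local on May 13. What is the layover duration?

Convert departure to UTC: 6:55 AM − 11:00 = 7:55 PM UTC on May 12.
Add 8 hours and 20 minutes flight time → 4:15 AM UTC (May 13).
Tokyo is UTC+9:00, so local arrival = 4:15 AM + 9:00 = 1:15 PM on May 13.
Layover = 6:30 PM − 1:15 PM = 5 hours 15 minutes.

5 hours 15 minutes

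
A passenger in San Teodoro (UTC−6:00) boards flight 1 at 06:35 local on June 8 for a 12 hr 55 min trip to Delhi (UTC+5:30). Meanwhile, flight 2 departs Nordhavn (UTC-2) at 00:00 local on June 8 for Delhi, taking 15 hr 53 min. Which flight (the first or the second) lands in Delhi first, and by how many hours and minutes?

Flight 1 in UTC: 06:35 + 6:00 = 12:35 on Jun 8.
+12 hours 55 minutes → arrive 01:30 UTC on Jun 9.
Flight 2 in UTC: 00:00 + 2:00 = 02:00 on Jun 8.
+15 hours 53 minutes → arrive 17:53 UTC on Jun 8.
Flight 2 lands earlier by 7 hours 37 minutes.

the second, by 7 hours 37 minutes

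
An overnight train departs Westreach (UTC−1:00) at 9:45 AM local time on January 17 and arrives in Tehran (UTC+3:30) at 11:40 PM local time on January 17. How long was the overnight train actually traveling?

Departure in UTC: 9:45 AM + 1:00 = 10:45 AM on Jan 17.
Arrival in UTC: 11:40 PM − 3:30 = 8:10 PM on Jan 17.
Elapsed = 8:10 PM − 10:45 AM = 9 hours 25 minutes.

9 hours 25 minutes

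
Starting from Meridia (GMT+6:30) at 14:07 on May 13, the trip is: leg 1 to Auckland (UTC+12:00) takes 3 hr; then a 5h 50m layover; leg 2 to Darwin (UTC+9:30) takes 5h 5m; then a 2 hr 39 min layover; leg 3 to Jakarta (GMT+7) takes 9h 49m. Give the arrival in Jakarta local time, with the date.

Convert departure to UTC: 14:07 − 6:30 = 07:37 UTC on May 13.
Add 3 hours leg 1 → 10:37 UTC.
Add 5 hours and 50 minutes layover in Auckland → 16:27 UTC.
Add 5 hours 5 minutes leg 2 → 21:32 UTC.
Add 2 hours 39 minutes layover in Darwin → 00:11 UTC (May 14).
Add 9 hours and 49 minutes leg 3 → 10:00 UTC.
Jakarta is UTC+7:00, so local arrival = 10:00 + 7:00 = 17:00 on May 14.

17:00 on May 14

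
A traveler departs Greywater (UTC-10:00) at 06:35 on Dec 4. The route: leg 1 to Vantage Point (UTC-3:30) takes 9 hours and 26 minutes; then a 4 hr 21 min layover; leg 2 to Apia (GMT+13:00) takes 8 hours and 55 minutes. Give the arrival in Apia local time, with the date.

04:17 on December 6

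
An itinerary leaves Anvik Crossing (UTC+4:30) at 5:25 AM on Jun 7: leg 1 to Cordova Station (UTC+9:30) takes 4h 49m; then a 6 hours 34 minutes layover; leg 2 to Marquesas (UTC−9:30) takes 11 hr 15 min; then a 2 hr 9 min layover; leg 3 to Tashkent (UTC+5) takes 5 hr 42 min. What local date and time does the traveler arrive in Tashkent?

Convert departure to UTC: 5:25 AM − 4:30 = 12:55 AM UTC on Jun 7.
Add 4 hours and 49 minutes leg 1 → 5:44 AM UTC.
Add 6 hours 34 minutes layover in Cordova Station → 12:18 PM UTC.
Add 11 hours and 15 minutes leg 2 → 11:33 PM UTC.
Add 2 hours 9 minutes layover in Marquesas → 1:42 AM UTC (Jun 8).
Add 5 hours and 42 minutes leg 3 → 7:24 AM UTC.
Tashkent is UTC+5:00, so local arrival = 7:24 AM + 5:00 = 12:24 PM on Jun 8.

12:24 PM on June 8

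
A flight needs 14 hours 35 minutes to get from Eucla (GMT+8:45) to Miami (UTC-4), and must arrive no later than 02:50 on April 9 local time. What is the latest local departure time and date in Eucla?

Target arrival in UTC: 02:50 + 4:00 = 06:50 on Apr 9.
Subtract 14 hours and 35 minutes → departure 16:15 UTC on Apr 8.
Eucla is UTC+8:45: 16:15 + 8:45 = 01:00 on Apr 9.

01:00 on April 9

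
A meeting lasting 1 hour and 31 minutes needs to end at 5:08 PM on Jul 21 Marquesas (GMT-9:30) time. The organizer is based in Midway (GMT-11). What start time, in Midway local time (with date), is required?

2:07 PM on July 21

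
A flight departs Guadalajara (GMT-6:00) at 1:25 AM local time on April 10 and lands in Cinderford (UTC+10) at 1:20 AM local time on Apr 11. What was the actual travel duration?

7 hours 55 minutes

Departure in UTC: 1:25 AM + 6:00 = 7:25 AM on Apr 10.
Arrival in UTC: 1:20 AM − 10:00 = 3:20 PM on Apr 10.
Elapsed = 3:20 PM − 7:25 AM = 7 hours 55 minutes.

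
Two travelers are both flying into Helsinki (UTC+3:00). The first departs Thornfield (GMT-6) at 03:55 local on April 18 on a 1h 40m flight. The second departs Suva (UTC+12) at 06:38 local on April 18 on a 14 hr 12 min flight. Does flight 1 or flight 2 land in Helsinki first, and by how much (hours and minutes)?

Flight 1 in UTC: 03:55 + 6:00 = 09:55 on Apr 18.
+1 hour 40 minutes → arrive 11:35 UTC on Apr 18.
Flight 2 in UTC: 06:38 − 12:00 = 18:38 on Apr 17.
+14 hours 12 minutes → arrive 08:50 UTC on Apr 18.
Flight 2 lands earlier by 2 hours 45 minutes.

the second, by 2 hours 45 minutes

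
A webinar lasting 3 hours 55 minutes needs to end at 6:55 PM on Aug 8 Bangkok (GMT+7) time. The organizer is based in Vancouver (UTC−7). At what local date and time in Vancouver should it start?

Target end time in UTC: 6:55 PM − 7:00 = 11:55 AM on Aug 8.
Subtract 3 hours 55 minutes → start 8:00 AM UTC on Aug 8.
Vancouver is UTC−7:00: 8:00 AM − 7:00 = 1:00 AM on Aug 8.

1:00 AM on August 8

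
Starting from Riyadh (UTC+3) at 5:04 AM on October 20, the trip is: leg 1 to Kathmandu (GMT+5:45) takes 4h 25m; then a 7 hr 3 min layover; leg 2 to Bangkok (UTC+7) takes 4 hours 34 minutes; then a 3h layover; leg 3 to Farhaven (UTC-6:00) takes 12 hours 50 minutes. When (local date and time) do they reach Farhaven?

3:56 AM on October 21

Convert departure to UTC: 5:04 AM − 3:00 = 2:04 AM UTC on Oct 20.
Add 4 hours 25 minutes leg 1 → 6:29 AM UTC.
Add 7 hours 3 minutes layover in Kathmandu → 1:32 PM UTC.
Add 4 hours 34 minutes leg 2 → 6:06 PM UTC.
Add 3 hours layover in Bangkok → 9:06 PM UTC.
Add 12 hours and 50 minutes leg 3 → 9:56 AM UTC (Oct 21).
Farhaven is UTC−6:00, so local arrival = 9:56 AM − 6:00 = 3:56 AM on Oct 21.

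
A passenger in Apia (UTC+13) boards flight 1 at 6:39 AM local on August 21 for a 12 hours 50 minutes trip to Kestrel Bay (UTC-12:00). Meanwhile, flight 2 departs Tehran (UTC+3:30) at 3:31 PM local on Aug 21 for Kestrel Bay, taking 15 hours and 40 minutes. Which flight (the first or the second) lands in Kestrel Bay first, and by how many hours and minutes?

Flight 1 in UTC: 6:39 AM − 13:00 = 5:39 PM on Aug 20.
+12 hours and 50 minutes → arrive 6:29 AM UTC on Aug 21.
Flight 2 in UTC: 3:31 PM − 3:30 = 12:01 PM on Aug 21.
+15 hours and 40 minutes → arrive 3:41 AM UTC on Aug 22.
Flight 1 lands earlier by 21 hours 12 minutes.

the first, by 21 hours 12 minutes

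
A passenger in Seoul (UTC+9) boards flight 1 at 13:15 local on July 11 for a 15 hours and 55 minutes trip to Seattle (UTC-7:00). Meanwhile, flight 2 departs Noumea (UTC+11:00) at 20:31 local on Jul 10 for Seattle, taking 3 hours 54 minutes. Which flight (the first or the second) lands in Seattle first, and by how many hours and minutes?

Flight 1 in UTC: 13:15 − 9:00 = 04:15 on Jul 11.
+15 hours 55 minutes → arrive 20:10 UTC on Jul 11.
Flight 2 in UTC: 20:31 − 11:00 = 09:31 on Jul 10.
+3 hours and 54 minutes → arrive 13:25 UTC on Jul 10.
Flight 2 lands earlier by 30 hours 45 minutes.

the second, by 30 hours 45 minutes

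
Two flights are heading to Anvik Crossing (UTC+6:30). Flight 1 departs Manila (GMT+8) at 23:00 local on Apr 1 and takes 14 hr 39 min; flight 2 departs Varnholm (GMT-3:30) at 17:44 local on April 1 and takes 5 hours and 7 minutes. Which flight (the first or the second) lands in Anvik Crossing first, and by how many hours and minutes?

the second, by 3 hours 18 minutes

Flight 1 in UTC: 23:00 − 8:00 = 15:00 on Apr 1.
+14 hours and 39 minutes → arrive 05:39 UTC on Apr 2.
Flight 2 in UTC: 17:44 + 3:30 = 21:14 on Apr 1.
+5 hours 7 minutes → arrive 02:21 UTC on Apr 2.
Flight 2 lands earlier by 3 hours 18 minutes.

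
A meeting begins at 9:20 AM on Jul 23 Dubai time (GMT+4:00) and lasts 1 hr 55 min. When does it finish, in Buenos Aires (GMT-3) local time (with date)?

Convert start to UTC: 9:20 AM − 4:00 = 5:20 AM UTC on Jul 23.
Add 1 hour and 55 minutes duration → 7:15 AM UTC.
Buenos Aires is UTC−3:00, so local end time = 7:15 AM − 3:00 = 4:15 AM on Jul 23.

4:15 AM on July 23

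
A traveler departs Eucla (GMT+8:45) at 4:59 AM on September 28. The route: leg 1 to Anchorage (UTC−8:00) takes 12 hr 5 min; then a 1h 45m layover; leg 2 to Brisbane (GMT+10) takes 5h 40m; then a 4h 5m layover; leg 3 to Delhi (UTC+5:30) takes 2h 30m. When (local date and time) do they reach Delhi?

3:49 AM on September 29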